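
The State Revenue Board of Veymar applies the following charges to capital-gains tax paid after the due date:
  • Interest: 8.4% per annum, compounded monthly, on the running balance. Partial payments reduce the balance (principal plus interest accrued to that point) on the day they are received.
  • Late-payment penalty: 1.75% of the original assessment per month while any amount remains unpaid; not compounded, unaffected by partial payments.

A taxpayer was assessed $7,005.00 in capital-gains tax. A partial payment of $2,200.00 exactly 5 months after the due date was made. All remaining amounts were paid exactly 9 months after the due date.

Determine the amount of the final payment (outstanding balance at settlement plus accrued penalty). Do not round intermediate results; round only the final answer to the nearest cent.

Monthly rate = 8.4% ÷ 12 = 0.7%
Balance at month 5: $7,005.0000 × (1 + 0.007)^5 = $7,253.6316…
After $2,200.00 payment: $7,253.6316… − $2,200.00 = $5,053.6316…
Balance at month 9: $5,053.6316… × (1 + 0.007)^4 = $5,196.6260…
Penalty: 9 × 1.75% × $7,005.00 = $1,103.29…
Final settlement = outstanding balance + penalty = $5,196.6260… + $1,103.29… = $6,299.91

$6,299.91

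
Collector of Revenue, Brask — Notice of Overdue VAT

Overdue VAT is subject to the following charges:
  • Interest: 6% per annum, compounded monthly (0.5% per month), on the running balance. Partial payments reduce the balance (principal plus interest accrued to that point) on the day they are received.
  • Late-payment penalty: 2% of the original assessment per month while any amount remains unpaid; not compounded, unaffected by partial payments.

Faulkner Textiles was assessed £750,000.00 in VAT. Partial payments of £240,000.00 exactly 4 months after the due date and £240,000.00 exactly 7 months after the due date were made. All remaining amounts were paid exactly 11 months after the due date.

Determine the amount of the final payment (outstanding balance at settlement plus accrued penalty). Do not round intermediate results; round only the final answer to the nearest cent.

Balance at month 4: £750,000.0000 × (1 + 0.005)^4 = £765,112.8755…
After £240,000.00 payment: £765,112.8755… − £240,000.00 = £525,112.8755…
Balance at month 7: £525,112.8755… × (1 + 0.005)^3 = £533,029.0177…
After £240,000.00 payment: £533,029.0177… − £240,000.00 = £293,029.0177…
Balance at month 11: £293,029.0177… × (1 + 0.005)^4 = £298,933.6991…
Penalty: 11 × 2% × £750,000.00 = £165,000.00
Final settlement = outstanding balance + penalty = £298,933.6991… + £165,000.00 = £463,933.70

£463,933.70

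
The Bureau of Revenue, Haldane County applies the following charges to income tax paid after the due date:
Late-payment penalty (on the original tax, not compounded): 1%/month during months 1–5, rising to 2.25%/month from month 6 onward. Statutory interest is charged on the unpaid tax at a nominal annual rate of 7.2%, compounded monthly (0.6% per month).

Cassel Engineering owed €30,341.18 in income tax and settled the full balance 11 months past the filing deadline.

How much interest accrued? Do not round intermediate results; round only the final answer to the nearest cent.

€2,063.69

Interest: €30,341.18 × ((1 + 0.006)^11 − 1) = €30,341.18 × 0.0680161… = €2,063.6879…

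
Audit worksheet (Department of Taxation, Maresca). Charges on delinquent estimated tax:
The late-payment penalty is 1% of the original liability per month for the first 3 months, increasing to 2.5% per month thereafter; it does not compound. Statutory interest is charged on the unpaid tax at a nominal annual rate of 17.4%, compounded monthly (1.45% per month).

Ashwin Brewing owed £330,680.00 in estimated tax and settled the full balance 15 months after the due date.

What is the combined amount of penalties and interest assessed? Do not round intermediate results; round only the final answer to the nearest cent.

£188,826.77

Penalty, months 1–3: 3 × 1% × £330,680.00 = £9,920.40
Penalty, months 4–15: 12 × 2.5% × £330,680.00 = £99,204.00
Interest: £330,680.00 × ((1 + 0.0145)^15 − 1) = £330,680.00 × 0.2410257… = £79,702.3740…
Penalties + interest = £109,124.4000 + £79,702.3740… = £188,826.77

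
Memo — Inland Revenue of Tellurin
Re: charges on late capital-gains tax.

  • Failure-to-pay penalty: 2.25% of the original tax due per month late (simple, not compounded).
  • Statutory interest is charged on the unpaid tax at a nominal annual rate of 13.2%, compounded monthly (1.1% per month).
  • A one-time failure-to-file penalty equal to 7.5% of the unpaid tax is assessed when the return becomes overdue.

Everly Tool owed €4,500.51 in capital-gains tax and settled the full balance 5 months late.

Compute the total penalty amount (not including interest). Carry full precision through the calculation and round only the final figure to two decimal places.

Failure-to-file penalty: 7.5% × €4,500.51 = €337.54…
Failure-to-pay penalty = 2.25% × €4,500.51 × 5 mo = €506.31…
Total penalty = €337.54… + €506.31… = €843.85

€843.85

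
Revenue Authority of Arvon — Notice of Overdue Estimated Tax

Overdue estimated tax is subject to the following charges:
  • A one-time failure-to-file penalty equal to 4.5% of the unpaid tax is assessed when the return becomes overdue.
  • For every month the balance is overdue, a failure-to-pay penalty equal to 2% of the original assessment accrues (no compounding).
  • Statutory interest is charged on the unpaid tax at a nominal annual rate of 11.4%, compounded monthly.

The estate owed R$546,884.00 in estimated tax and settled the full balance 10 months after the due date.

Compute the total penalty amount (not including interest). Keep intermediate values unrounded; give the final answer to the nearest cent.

R$133,986.58

Failure-to-file penalty: 4.5% × R$546,884.00 = R$24,609.78
Failure-to-pay penalty: 10 × 2% × R$546,884.00 = R$109,376.80
Total penalty = R$24,609.78 + R$109,376.80 = R$133,986.58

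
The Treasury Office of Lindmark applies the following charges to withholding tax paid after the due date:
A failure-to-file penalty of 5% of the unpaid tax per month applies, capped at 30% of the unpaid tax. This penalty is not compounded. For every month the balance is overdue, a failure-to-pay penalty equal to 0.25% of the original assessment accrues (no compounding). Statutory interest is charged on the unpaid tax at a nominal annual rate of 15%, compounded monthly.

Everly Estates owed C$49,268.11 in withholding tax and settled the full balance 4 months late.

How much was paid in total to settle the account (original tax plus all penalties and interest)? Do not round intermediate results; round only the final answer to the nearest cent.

Failure-to-file: 4 × 5% × C$49,268.11 = C$9,853.62… (under the 30% cap)
Failure-to-pay penalty = 0.25% × C$49,268.11 × 4 mo = C$492.68…
Interest (15%/yr ÷ 12 = 1.25%/month): C$49,268.11 × ((1 + 0.0125)^4 − 1) = C$2,509.9805…
Total = C$49,268.11 + C$10,346.3031 + C$2,509.9805… = C$62,124.39

C$62,124.39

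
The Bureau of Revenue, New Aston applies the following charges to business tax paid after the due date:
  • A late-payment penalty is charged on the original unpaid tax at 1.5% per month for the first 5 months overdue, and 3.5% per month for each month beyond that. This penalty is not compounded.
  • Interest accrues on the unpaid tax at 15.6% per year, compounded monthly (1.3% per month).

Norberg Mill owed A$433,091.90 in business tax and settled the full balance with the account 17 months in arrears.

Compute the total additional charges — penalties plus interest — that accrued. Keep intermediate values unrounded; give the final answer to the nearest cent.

A$320,725.47

Penalty, months 1–5: 5 × 1.5% × A$433,091.90 = A$32,481.89…
Penalty, months 6–17: 12 × 3.5% × A$433,091.90 = A$181,898.60…
Interest: A$433,091.90 × ((1 + 0.013)^17 − 1) = A$433,091.90 × 0.2455483… = A$106,344.9771…
Penalties + interest = A$214,380.4905 + A$106,344.9771… = A$320,725.47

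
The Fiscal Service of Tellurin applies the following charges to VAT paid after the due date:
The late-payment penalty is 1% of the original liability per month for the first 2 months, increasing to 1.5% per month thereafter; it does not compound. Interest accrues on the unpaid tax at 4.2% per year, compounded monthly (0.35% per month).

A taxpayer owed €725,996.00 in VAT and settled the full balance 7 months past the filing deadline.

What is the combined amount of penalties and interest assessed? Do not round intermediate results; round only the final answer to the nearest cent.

Penalty, months 1–2: 2 × 1% × €725,996.00 = €14,519.92
Penalty, months 3–7: 5 × 1.5% × €725,996.00 = €54,449.70
Interest: €725,996.00 × ((1 + 0.0035)^7 − 1) = €725,996.00 × 0.0247588… = €17,974.7577…
Penalties + interest = €68,969.6200 + €17,974.7577… = €86,944.38

€86,944.38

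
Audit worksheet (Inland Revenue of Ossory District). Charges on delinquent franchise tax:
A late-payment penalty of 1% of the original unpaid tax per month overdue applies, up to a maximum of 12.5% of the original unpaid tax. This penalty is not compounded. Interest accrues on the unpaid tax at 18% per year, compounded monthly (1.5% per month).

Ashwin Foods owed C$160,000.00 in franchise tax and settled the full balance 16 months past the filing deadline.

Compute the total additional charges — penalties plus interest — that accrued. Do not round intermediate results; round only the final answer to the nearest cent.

C$63,037.69

Penalty (uncapped): 16 × 1% × C$160,000.00 = C$25,600.00; cap = 12.5% × C$160,000.00 = C$20,000.00 → penalty = C$20,000.00
Interest: C$160,000.00 × ((1 + 0.015)^16 − 1) = C$160,000.00 × 0.2689855… = C$43,037.6876…
Penalties + interest = C$20,000.0000 + C$43,037.6876… = C$63,037.69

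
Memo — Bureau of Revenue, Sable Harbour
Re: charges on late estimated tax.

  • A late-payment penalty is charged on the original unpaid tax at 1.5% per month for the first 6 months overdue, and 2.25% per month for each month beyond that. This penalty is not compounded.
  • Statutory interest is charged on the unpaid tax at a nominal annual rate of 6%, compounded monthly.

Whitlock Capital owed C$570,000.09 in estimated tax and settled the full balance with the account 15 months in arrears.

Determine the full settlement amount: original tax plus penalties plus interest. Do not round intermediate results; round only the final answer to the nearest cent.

C$781,004.28

Penalty, months 1–6: 6 × 1.5% × C$570,000.09 = C$51,300.01…
Penalty, months 7–15: 9 × 2.25% × C$570,000.09 = C$115,425.02…
Interest (6%/yr ÷ 12 = 0.5%/month): C$570,000.09 × ((1 + 0.005)^15 − 1) = C$44,279.1674…
Total = C$570,000.09 + C$166,725.0263… + C$44,279.1674… = C$781,004.28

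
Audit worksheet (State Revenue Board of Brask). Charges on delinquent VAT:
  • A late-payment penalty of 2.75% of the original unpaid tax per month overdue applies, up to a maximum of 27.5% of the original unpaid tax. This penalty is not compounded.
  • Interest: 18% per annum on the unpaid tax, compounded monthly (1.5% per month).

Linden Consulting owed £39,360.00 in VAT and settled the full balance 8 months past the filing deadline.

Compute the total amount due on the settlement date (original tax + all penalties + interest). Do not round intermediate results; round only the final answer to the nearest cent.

Penalty: 8 × 2.75% × £39,360.00 = £8,659.20 (below the 27.5% cap of £10,824.00)
Interest: £39,360.00 × ((1 + 0.015)^8 − 1) = £39,360.00 × 0.1264926… = £4,978.7482…
Total = £39,360.00 + £8,659.2000 + £4,978.7482… = £52,997.95

£52,997.95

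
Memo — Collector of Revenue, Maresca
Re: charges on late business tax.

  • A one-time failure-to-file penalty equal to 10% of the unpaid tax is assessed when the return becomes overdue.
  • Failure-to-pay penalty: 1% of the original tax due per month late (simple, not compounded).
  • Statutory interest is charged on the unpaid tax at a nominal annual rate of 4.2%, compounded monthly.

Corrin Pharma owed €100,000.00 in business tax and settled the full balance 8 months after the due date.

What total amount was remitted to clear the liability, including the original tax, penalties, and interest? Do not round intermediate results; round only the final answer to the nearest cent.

€120,834.54

Failure-to-file penalty: 10% × €100,000.00 = €10,000.00
Failure-to-pay penalty = 1% × €100,000.00 × 8 mo = €8,000.00
Interest (4.2%/yr ÷ 12 = 0.35%/month): €100,000.00 × ((1 + 0.0035)^8 − 1) = €2,834.5412…
Total = €100,000.00 + €18,000.0000 + €2,834.5412… = €120,834.54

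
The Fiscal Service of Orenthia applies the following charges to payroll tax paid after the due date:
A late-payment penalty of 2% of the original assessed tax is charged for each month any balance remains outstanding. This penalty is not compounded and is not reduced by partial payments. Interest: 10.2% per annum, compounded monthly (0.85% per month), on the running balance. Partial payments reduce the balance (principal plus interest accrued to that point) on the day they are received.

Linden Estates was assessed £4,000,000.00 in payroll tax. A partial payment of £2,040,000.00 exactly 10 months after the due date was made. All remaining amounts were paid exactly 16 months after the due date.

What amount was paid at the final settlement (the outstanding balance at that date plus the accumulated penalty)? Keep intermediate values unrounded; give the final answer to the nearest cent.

Balance at month 10: £4,000,000.0000 × (1 + 0.0085)^10 = £4,353,304.2099…
After £2,040,000.00 payment: £4,353,304.2099… − £2,040,000.00 = £2,313,304.2099…
Balance at month 16: £2,313,304.2099… × (1 + 0.0085)^6 = £2,433,818.3629…
Penalty: 16 × 2% × £4,000,000.00 = £1,280,000.00
Final settlement = outstanding balance + penalty = £2,433,818.3629… + £1,280,000.00 = £3,713,818.36

£3,713,818.36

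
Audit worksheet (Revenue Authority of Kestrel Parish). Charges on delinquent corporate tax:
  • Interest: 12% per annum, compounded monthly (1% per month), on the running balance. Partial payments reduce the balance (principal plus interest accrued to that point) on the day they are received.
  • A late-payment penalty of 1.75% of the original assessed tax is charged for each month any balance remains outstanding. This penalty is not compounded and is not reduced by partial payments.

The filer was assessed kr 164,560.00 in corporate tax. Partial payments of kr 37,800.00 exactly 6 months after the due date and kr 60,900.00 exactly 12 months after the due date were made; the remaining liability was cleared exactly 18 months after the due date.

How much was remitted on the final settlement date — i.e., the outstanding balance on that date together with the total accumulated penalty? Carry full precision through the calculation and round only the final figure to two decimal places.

kr 141,433.87

Balance at month 6: kr 164,560.0000 × (1 + 0.01)^6 = kr 174,683.7560…
After kr 37,800.00 payment: kr 174,683.7560… − kr 37,800.00 = kr 136,883.7560…
Balance at month 12: kr 136,883.7560… × (1 + 0.01)^6 = kr 145,304.8653…
After kr 60,900.00 payment: kr 145,304.8653… − kr 60,900.00 = kr 84,404.8653…
Balance at month 18: kr 84,404.8653… × (1 + 0.01)^6 = kr 89,597.4653…
Penalty: 18 × 1.75% × kr 164,560.00 = kr 51,836.40
Final settlement = outstanding balance + penalty = kr 89,597.4653… + kr 51,836.40 = kr 141,433.87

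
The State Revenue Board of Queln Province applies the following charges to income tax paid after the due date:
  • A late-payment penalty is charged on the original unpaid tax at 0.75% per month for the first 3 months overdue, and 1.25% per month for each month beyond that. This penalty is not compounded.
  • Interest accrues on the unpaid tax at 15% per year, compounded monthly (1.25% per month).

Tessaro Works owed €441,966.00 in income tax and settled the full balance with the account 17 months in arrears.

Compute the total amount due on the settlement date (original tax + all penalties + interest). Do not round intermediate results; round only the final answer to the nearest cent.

Penalty, months 1–3: 3 × 0.75% × €441,966.00 = €9,944.24…
Penalty, months 4–17: 14 × 1.25% × €441,966.00 = €77,344.05
Interest: €441,966.00 × ((1 + 0.0125)^17 − 1) = €441,966.00 × 0.2351382… = €103,923.0751…
Total = €441,966.00 + €87,288.2850 + €103,923.0751… = €633,177.36

€633,177.36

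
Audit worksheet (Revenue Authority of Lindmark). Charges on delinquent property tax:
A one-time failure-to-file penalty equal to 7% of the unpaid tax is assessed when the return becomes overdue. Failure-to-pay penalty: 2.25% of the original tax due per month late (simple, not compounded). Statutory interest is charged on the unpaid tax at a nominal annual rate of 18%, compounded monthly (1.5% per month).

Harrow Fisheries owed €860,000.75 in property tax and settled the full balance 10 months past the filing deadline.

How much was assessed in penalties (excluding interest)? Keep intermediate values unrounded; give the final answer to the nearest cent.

Failure-to-file penalty: 7% × €860,000.75 = €60,200.05…
Failure-to-pay penalty: 10 × 2.25% × €860,000.75 = €193,500.17…
Total penalty = €60,200.05… + €193,500.17… = €253,700.22

€253,700.22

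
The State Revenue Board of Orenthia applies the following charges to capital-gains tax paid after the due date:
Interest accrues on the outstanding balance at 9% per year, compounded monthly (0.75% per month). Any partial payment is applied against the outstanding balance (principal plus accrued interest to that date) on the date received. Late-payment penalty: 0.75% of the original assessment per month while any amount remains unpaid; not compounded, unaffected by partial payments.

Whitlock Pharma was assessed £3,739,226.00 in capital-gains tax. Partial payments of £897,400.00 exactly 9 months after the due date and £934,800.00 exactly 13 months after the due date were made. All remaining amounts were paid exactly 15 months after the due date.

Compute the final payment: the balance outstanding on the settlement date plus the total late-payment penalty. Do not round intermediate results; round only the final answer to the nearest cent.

Balance at month 9: £3,739,226.0000 × (1 + 0.0075)^9 = £3,999,329.6984…
After £897,400.00 payment: £3,999,329.6984… − £897,400.00 = £3,101,929.6984…
Balance at month 13: £3,101,929.6984… × (1 + 0.0075)^4 = £3,196,039.7350…
After £934,800.00 payment: £3,196,039.7350… − £934,800.00 = £2,261,239.7350…
Balance at month 15: £2,261,239.7350… × (1 + 0.0075)^2 = £2,295,285.5257…
Penalty: 15 × 0.75% × £3,739,226.00 = £420,662.93…
Final settlement = outstanding balance + penalty = £2,295,285.5257… + £420,662.93… = £2,715,948.45

£2,715,948.45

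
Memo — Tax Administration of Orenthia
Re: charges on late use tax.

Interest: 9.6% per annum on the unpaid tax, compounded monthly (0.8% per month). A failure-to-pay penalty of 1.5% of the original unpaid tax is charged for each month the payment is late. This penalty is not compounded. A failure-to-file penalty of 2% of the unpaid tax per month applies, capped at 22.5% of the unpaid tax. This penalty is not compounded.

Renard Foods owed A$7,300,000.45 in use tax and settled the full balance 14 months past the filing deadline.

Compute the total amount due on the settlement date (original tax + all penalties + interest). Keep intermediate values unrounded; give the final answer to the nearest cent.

Failure-to-file: 14 × 2% × A$7,300,000.45 = A$2,044,000.13…, capped at 22.5% × A$7,300,000.45 = A$1,642,500.10…
Failure-to-pay penalty = 1.5% × A$7,300,000.45 × 14 mo = A$1,533,000.09…
Interest: A$7,300,000.45 × ((1 + 0.008)^14 − 1) = A$7,300,000.45 × 0.1180145… = A$861,506.1549…
Total = A$7,300,000.45 + A$3,175,500.1958… + A$861,506.1549… = A$11,337,006.80

A$11,337,006.80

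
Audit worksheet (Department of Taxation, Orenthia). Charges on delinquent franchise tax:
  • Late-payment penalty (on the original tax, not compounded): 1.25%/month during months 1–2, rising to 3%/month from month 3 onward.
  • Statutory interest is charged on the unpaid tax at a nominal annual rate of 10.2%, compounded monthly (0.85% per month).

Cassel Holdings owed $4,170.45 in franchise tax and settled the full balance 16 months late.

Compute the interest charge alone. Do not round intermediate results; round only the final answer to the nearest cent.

$604.81

Interest: $4,170.45 × ((1 + 0.0085)^16 − 1) = $4,170.45 × 0.1450236… = $604.8137…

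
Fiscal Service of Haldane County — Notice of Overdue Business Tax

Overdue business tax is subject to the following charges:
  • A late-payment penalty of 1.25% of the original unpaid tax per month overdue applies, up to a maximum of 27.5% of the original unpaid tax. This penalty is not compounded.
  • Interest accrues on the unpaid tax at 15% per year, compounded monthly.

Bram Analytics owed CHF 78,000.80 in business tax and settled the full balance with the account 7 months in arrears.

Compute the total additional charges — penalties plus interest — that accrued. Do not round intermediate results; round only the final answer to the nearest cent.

CHF 13,911.48

Penalty: 7 × 1.25% × CHF 78,000.80 = CHF 6,825.07 (below the 27.5% cap of CHF 21,450.22)
Interest (15%/yr ÷ 12 = 1.25%/month): CHF 78,000.80 × ((1 + 0.0125)^7 − 1) = CHF 7,086.4094…
Penalties + interest = CHF 6,825.0700 + CHF 7,086.4094… = CHF 13,911.48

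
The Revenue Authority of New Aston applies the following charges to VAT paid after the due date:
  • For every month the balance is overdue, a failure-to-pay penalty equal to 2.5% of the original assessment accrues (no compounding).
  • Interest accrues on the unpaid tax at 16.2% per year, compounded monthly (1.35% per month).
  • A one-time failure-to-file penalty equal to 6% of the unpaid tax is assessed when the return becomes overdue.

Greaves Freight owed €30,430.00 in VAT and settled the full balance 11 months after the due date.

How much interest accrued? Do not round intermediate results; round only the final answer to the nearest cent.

€4,836.57

Interest: €30,430.00 × ((1 + 0.0135)^11 − 1) = €30,430.00 × 0.1589409… = €4,836.5711…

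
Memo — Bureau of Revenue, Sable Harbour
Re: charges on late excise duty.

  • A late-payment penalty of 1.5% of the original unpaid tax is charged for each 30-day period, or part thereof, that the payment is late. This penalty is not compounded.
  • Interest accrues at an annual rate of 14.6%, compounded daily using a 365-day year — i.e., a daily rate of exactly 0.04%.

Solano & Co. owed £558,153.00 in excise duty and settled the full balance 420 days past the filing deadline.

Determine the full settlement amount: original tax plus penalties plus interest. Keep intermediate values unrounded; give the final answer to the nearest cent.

£777,449.57

Penalty periods: ⌈420/30⌉ = 14; penalty = 14 × 1.5% × £558,153.00 = £117,212.13
Interest: £558,153.00 × ((1 + 0.0004)^420 − 1) = £558,153.00 × 0.18289688… = £102,084.4396…
Total = £558,153.00 + £117,212.1300 + £102,084.4396… = £777,449.57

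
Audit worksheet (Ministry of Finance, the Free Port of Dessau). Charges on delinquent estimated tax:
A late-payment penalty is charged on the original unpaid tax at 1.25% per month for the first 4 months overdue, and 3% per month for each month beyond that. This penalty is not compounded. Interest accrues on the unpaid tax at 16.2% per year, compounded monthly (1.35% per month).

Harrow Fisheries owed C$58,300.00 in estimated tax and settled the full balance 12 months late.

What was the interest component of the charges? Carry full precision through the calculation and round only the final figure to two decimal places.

Interest: C$58,300.00 × ((1 + 0.0135)^12 − 1) = C$58,300.00 × 0.1745866… = C$10,178.3979…

C$10,178.40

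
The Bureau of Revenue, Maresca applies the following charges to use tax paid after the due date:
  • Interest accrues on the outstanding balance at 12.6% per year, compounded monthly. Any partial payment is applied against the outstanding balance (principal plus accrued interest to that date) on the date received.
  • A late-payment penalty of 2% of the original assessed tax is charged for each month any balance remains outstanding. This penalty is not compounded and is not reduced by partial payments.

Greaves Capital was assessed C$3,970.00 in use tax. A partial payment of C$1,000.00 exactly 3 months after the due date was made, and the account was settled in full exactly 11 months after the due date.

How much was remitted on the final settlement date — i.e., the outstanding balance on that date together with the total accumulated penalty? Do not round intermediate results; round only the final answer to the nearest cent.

C$4,239.63

Monthly rate = 12.6% ÷ 12 = 1.05%
Balance at month 3: C$3,970.0000 × (1 + 0.0105)^3 = C$4,096.3727…
After C$1,000.00 payment: C$4,096.3727… − C$1,000.00 = C$3,096.3727…
Balance at month 11: C$3,096.3727… × (1 + 0.0105)^8 = C$3,366.2299…
Penalty: 11 × 2% × C$3,970.00 = C$873.40
Final settlement = outstanding balance + penalty = C$3,366.2299… + C$873.40 = C$4,239.63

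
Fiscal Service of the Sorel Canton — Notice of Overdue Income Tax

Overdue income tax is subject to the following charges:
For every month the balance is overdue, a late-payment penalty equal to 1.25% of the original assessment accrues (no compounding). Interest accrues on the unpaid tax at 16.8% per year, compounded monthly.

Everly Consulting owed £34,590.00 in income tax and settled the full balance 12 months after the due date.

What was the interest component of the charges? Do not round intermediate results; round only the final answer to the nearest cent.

£6,280.13

Interest (16.8%/yr ÷ 12 = 1.4%/month): £34,590.00 × ((1 + 0.014)^12 − 1) = £6,280.1303…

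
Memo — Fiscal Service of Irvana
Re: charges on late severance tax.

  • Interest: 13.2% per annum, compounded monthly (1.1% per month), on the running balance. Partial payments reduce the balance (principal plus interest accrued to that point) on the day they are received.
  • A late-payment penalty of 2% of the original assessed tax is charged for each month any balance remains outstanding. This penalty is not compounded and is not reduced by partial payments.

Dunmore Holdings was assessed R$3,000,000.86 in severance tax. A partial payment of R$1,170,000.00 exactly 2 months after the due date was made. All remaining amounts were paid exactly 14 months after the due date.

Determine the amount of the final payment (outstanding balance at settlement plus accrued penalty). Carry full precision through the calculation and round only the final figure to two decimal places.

R$3,002,397.80

Balance at month 2: R$3,000,000.8600 × (1 + 0.011)^2 = R$3,066,363.8790…
After R$1,170,000.00 payment: R$3,066,363.8790… − R$1,170,000.00 = R$1,896,363.8790…
Balance at month 14: R$1,896,363.8790… × (1 + 0.011)^12 = R$2,162,397.5548…
Penalty: 14 × 2% × R$3,000,000.86 = R$840,000.24…
Final settlement = outstanding balance + penalty = R$2,162,397.5548… + R$840,000.24… = R$3,002,397.80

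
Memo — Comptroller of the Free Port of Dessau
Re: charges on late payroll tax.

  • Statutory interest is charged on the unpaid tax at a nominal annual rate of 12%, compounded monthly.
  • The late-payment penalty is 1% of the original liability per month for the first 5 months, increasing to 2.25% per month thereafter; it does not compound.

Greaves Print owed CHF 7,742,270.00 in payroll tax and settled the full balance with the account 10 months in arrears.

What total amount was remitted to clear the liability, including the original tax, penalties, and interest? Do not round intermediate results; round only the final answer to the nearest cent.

CHF 9,810,401.62

Penalty, months 1–5: 5 × 1% × CHF 7,742,270.00 = CHF 387,113.50
Penalty, months 6–10: 5 × 2.25% × CHF 7,742,270.00 = CHF 871,005.38…
Interest (12%/yr ÷ 12 = 1%/month): CHF 7,742,270.00 × ((1 + 0.01)^10 − 1) = CHF 810,012.7429…
Total = CHF 7,742,270.00 + CHF 1,258,118.8750 + CHF 810,012.7429… = CHF 9,810,401.62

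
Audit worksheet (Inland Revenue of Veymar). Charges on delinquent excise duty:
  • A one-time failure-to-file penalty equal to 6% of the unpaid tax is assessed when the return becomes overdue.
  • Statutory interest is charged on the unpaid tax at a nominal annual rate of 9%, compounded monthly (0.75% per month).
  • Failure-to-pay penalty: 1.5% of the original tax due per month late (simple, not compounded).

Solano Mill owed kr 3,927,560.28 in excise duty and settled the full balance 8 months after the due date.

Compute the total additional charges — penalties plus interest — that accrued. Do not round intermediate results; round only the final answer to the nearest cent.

Failure-to-file penalty: 6% × kr 3,927,560.28 = kr 235,653.62…
Failure-to-pay penalty: 8 × 1.5% × kr 3,927,560.28 = kr 471,307.23…
Interest: kr 3,927,560.28 × ((1 + 0.0075)^8 − 1) = kr 3,927,560.28 × 0.0615988… = kr 241,933.1880…
Penalties + interest = kr 706,960.8504 + kr 241,933.1880… = kr 948,894.04

kr 948,894.04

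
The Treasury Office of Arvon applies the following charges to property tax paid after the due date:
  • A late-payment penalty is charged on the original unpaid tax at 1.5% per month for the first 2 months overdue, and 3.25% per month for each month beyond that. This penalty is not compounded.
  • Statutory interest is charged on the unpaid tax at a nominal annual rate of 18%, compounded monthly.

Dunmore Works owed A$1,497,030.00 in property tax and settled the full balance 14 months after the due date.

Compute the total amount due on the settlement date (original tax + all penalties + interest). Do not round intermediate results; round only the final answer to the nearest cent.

A$2,472,727.88

Penalty, months 1–2: 2 × 1.5% × A$1,497,030.00 = A$44,910.90
Penalty, months 3–14: 12 × 3.25% × A$1,497,030.00 = A$583,841.70
Interest (18%/yr ÷ 12 = 1.5%/month): A$1,497,030.00 × ((1 + 0.015)^14 − 1) = A$346,945.2815…
Total = A$1,497,030.00 + A$628,752.6000 + A$346,945.2815… = A$2,472,727.88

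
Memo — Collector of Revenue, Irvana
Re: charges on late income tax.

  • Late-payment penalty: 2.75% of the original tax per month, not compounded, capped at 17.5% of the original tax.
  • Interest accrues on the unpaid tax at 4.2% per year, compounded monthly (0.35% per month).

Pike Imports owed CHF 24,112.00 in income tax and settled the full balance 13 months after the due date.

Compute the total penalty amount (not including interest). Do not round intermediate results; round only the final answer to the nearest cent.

Penalty (uncapped): 13 × 2.75% × CHF 24,112.00 = CHF 8,620.04; cap = 17.5% × CHF 24,112.00 = CHF 4,219.60 → penalty = CHF 4,219.60

CHF 4,219.60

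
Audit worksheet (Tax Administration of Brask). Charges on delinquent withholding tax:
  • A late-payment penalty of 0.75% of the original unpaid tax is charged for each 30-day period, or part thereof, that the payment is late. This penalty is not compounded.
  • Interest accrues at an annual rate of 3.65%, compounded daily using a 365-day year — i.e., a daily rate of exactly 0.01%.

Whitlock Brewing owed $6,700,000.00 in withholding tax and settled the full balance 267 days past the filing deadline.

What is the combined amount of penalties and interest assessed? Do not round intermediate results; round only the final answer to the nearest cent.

$633,540.39

Penalty periods: ⌈267/30⌉ = 9; penalty = 9 × 0.75% × $6,700,000.00 = $452,250.00
Interest: $6,700,000.00 × ((1 + 0.0001)^267 − 1) = $6,700,000.00 × 0.02705827… = $181,290.3930…
Penalties + interest = $452,250.0000 + $181,290.3930… = $633,540.39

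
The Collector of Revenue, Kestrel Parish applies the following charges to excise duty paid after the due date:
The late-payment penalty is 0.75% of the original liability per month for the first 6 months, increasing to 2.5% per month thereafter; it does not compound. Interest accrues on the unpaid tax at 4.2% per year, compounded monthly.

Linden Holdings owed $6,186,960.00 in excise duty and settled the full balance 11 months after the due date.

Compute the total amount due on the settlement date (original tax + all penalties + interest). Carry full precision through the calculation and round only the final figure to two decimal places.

$7,481,153.70

Penalty, months 1–6: 6 × 0.75% × $6,186,960.00 = $278,413.20
Penalty, months 7–11: 5 × 2.5% × $6,186,960.00 = $773,370.00
Interest (4.2%/yr ÷ 12 = 0.35%/month): $6,186,960.00 × ((1 + 0.0035)^11 − 1) = $242,410.5011…
Total = $6,186,960.00 + $1,051,783.2000 + $242,410.5011… = $7,481,153.70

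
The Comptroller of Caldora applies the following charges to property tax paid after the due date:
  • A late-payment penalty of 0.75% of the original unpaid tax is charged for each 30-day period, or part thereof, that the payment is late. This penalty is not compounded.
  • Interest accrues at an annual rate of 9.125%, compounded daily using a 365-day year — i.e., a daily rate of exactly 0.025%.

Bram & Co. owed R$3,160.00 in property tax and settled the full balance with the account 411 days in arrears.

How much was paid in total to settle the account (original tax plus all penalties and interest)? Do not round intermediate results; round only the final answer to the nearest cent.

Penalty periods: ⌈411/30⌉ = 14; penalty = 14 × 0.75% × R$3,160.00 = R$331.80
Interest: R$3,160.00 × ((1 + 0.00025)^411 − 1) = R$3,160.00 × 0.10820009… = R$341.9123…
Total = R$3,160.00 + R$331.8000 + R$341.9123… = R$3,833.71

R$3,833.71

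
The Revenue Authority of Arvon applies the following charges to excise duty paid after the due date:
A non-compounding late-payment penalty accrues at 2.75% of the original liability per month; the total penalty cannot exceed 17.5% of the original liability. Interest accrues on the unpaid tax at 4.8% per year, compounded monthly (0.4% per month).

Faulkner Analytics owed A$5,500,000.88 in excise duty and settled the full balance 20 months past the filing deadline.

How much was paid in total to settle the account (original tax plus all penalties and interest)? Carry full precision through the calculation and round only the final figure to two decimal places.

A$6,919,629.30

Penalty (uncapped): 20 × 2.75% × A$5,500,000.88 = A$3,025,000.48…; cap = 17.5% × A$5,500,000.88 = A$962,500.15… → penalty = A$962,500.15…
Interest: A$5,500,000.88 × ((1 + 0.004)^20 − 1) = A$5,500,000.88 × 0.0831142… = A$457,128.2631…
Total = A$5,500,000.88 + A$962,500.1540 + A$457,128.2631… = A$6,919,629.30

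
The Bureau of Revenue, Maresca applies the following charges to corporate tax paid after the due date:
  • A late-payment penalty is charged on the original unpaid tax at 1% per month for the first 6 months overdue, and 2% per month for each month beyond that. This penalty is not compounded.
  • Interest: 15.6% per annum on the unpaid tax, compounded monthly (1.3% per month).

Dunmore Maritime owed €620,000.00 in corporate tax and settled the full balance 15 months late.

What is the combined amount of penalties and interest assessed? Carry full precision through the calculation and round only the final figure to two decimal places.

€281,346.55

Penalty, months 1–6: 6 × 1% × €620,000.00 = €37,200.00
Penalty, months 7–15: 9 × 2% × €620,000.00 = €111,600.00
Interest: €620,000.00 × ((1 + 0.013)^15 − 1) = €620,000.00 × 0.2137848… = €132,546.5514…
Penalties + interest = €148,800.0000 + €132,546.5514… = €281,346.55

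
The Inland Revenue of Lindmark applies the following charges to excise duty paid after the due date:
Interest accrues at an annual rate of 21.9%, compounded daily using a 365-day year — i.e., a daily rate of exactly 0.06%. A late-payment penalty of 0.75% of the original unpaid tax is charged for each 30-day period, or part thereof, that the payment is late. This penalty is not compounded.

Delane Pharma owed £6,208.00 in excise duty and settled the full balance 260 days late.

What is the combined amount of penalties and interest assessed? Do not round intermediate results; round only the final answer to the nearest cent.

£1,466.77

Penalty periods: ⌈260/30⌉ = 9; penalty = 9 × 0.75% × £6,208.00 = £419.04
Interest: £6,208.00 × ((1 + 0.0006)^260 − 1) = £6,208.00 × 0.16877153… = £1,047.7336…
Penalties + interest = £419.0400 + £1,047.7336… = £1,466.77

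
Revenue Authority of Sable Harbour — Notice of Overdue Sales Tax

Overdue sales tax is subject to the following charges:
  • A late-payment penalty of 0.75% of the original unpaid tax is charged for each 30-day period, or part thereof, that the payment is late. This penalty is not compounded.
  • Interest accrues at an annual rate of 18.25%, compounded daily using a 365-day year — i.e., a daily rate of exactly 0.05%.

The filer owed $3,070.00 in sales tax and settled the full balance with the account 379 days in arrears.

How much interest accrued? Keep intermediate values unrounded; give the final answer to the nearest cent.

$640.36

Interest: $3,070.00 × ((1 + 0.0005)^379 − 1) = $3,070.00 × 0.20858788… = $640.3648…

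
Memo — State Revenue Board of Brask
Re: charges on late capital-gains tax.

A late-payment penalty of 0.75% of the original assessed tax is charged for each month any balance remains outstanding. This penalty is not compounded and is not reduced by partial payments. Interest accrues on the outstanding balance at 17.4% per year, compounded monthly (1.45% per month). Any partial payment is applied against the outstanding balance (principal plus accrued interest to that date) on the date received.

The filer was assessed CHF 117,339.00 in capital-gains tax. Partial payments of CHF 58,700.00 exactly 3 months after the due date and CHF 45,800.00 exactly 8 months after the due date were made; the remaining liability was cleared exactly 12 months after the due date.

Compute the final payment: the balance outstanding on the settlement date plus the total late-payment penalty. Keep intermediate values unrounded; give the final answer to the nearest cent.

CHF 34,691.33

Balance at month 3: CHF 117,339.0000 × (1 + 0.0145)^3 = CHF 122,517.6158…
After CHF 58,700.00 payment: CHF 122,517.6158… − CHF 58,700.00 = CHF 63,817.6158…
Balance at month 8: CHF 63,817.6158… × (1 + 0.0145)^5 = CHF 68,580.5292…
After CHF 45,800.00 payment: CHF 68,580.5292… − CHF 45,800.00 = CHF 22,780.5292…
Balance at month 12: CHF 22,780.5292… × (1 + 0.0145)^4 = CHF 24,130.8163…
Penalty: 12 × 0.75% × CHF 117,339.00 = CHF 10,560.51
Final settlement = outstanding balance + penalty = CHF 24,130.8163… + CHF 10,560.51 = CHF 34,691.33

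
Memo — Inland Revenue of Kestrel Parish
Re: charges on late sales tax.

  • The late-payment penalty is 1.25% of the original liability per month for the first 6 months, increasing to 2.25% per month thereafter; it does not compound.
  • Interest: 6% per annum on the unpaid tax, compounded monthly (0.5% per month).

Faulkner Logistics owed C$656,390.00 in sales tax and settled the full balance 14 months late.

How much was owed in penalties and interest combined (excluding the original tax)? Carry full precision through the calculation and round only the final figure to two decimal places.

Penalty, months 1–6: 6 × 1.25% × C$656,390.00 = C$49,229.25
Penalty, months 7–14: 8 × 2.25% × C$656,390.00 = C$118,150.20
Interest: C$656,390.00 × ((1 + 0.005)^14 − 1) = C$656,390.00 × 0.0723211… = C$47,470.8678…
Penalties + interest = C$167,379.4500 + C$47,470.8678… = C$214,850.32

C$214,850.32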